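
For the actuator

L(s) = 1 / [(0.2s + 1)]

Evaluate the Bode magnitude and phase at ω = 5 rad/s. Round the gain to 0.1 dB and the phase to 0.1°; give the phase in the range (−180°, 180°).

At ω = 5 rad/s:
pole (1 + j5·0.2) = 1 + j1 → |·| ≈ 1.4142, ∠ ≈ 45.00°
|L| = 1 · 1 / (1.4142) ≈ 0.70711
Gain = 20 log₁₀(0.70711) ≈ -3.01 dB
∠L = (0°) − (45.00°) = -45.00°

-3.0 dB, -45.0°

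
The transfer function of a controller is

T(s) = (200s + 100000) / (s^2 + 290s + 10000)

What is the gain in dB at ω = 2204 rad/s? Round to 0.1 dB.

Substitute s = j2204:
Numerator: 200(j2204) + 100000 = 100000 + j440800
Denominator: (j2204)^2 + 290(j2204) + 10000 = -4847616 + j639160
|N| = √(100000² + 440800²) ≈ 4.52e+05, ∠N ≈ 77.22°
|D| = √(4847616² + 639160²) ≈ 4.8896e+06, ∠D ≈ 172.49°
|T| = 4.52e+05 / 4.8896e+06 ≈ 0.092441
Gain = 20 log₁₀(0.092441) ≈ -20.68 dB

-20.7 dB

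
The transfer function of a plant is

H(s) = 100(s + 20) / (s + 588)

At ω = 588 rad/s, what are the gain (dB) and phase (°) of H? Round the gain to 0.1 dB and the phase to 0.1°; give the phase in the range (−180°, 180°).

At s = jω = j588:
zero (s+20): 20 + j588 → |·| = √(20²+588²) = √346144 ≈ 588.34, ∠ = arctan(588/20) ≈ 88.05°
pole (s+588): 588 + j588 → |·| = √(588²+588²) = √691488 ≈ 831.56, ∠ = arctan(588/588) ≈ 45.00°
|H| = 100 · 588.34 / 831.56 ≈ 70.751
Gain = 20 log₁₀(70.751) ≈ 36.99 dB
∠H = 88.05° − 45.00° = 43.05°

37.0 dB, 43.1°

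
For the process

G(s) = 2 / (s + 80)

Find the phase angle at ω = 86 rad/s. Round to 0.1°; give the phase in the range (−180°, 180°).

Substitute s = j86:
Numerator: 2 = 2 + j0
Denominator: (j86) + 80 = 80 + j86
|N| = √(2² + 0²) ≈ 2, ∠N ≈ 0.00°
|D| = √(80² + 86²) ≈ 117.46, ∠D ≈ 47.07°
∠G = 0.00° − 47.07° = -47.07°

-47.1°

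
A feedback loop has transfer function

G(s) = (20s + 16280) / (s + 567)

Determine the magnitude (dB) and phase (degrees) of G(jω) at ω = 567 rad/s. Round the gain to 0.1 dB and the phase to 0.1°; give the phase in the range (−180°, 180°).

Substitute s = j567:
Numerator: 20(j567) + 16280 = 16280 + j11340
Denominator: (j567) + 567 = 567 + j567
|N| = √(16280² + 11340²) ≈ 19840, ∠N ≈ 34.86°
|D| = √(567² + 567²) ≈ 801.86, ∠D ≈ 45.00°
|G| = 19840 / 801.86 ≈ 24.742
Gain = 20 log₁₀(24.742) ≈ 27.87 dB
∠G = 34.86° − 45.00° = -10.14°

27.9 dB, -10.1°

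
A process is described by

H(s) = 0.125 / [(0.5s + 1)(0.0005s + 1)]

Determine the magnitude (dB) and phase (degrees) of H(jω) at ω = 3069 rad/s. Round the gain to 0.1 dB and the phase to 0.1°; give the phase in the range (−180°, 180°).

-87.0 dB, -146.9°

At ω = 3069 rad/s:
pole (1 + j3069·0.5) = 1 + j1534.5 → |·| ≈ 1534.5, ∠ ≈ 89.96°
pole (1 + j3069·0.0005) = 1 + j1.5345 → |·| ≈ 1.8316, ∠ ≈ 56.91°
|H| = 0.125 · 1 / (1534.5 · 1.8316) ≈ 4.4475e-05
Gain = 20 log₁₀(4.4475e-05) ≈ -87.04 dB
∠H = (0°) − (89.96° + 56.91°) = -146.87°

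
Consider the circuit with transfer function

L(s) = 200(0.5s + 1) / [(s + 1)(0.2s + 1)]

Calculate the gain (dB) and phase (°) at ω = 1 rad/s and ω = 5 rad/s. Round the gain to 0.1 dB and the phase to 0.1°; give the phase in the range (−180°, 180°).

ω = 1: 43.8 dB, -29.7°; ω = 5: 37.5 dB, -55.5°

At ω = 1 rad/s:
zero (1 + j1·0.5) = 1 + j0.5 → |·| ≈ 1.118, ∠ ≈ 26.57°
pole (1 + j1·1) = 1 + j1 → |·| ≈ 1.4142, ∠ ≈ 45.00°
pole (1 + j1·0.2) = 1 + j0.2 → |·| ≈ 1.0198, ∠ ≈ 11.31°
|L| = 200 · 1.118 / (1.4142 · 1.0198) ≈ 155.04
Gain = 20 log₁₀(155.04) ≈ 43.81 dB
∠L = (26.57°) − (45.00° + 11.31°) = -29.74°

At ω = 5 rad/s:
zero (1 + j5·0.5) = 1 + j2.5 → |·| ≈ 2.6926, ∠ ≈ 68.20°
pole (1 + j5·1) = 1 + j5 → |·| ≈ 5.099, ∠ ≈ 78.69°
pole (1 + j5·0.2) = 1 + j1 → |·| ≈ 1.4142, ∠ ≈ 45.00°
|L| = 200 · 2.6926 / (5.099 · 1.4142) ≈ 74.68
Gain = 20 log₁₀(74.68) ≈ 37.46 dB
∠L = (68.20°) − (78.69° + 45.00°) = -55.49°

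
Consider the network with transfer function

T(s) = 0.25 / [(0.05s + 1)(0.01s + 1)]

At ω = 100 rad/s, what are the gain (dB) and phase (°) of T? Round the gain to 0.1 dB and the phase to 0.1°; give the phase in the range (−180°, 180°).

At ω = 100 rad/s:
pole (1 + j100·0.05) = 1 + j5 → |·| ≈ 5.099, ∠ ≈ 78.69°
pole (1 + j100·0.01) = 1 + j1 → |·| ≈ 1.4142, ∠ ≈ 45.00°
|T| = 0.25 · 1 / (5.099 · 1.4142) ≈ 0.034669
Gain = 20 log₁₀(0.034669) ≈ -29.20 dB
∠T = (0°) − (78.69° + 45.00°) = -123.69°

-29.2 dB, -123.7°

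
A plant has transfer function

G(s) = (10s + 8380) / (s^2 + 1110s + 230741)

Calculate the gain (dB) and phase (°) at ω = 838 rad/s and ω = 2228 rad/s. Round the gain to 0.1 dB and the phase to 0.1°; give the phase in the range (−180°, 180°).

ω = 838: -38.9 dB, -71.9°; ω = 2228: -47.0 dB, -83.0°

Substitute s = j838:
Numerator: 10(j838) + 8380 = 8380 + j8380
Denominator: (j838)^2 + 1110(j838) + 230741 = -471503 + j930180
|N| = √(8380² + 8380²) ≈ 11851, ∠N ≈ 45.00°
|D| = √(471503² + 930180²) ≈ 1.0429e+06, ∠D ≈ 116.88°
|G| = 11851 / 1.0429e+06 ≈ 0.011364
Gain = 20 log₁₀(0.011364) ≈ -38.89 dB
∠G = 45.00° − 116.88° = -71.88°

Substitute s = j2228:
Numerator: 10(j2228) + 8380 = 8380 + j22280
Denominator: (j2228)^2 + 1110(j2228) + 230741 = -4733243 + j2473080
|N| = √(8380² + 22280²) ≈ 23804, ∠N ≈ 69.39°
|D| = √(4733243² + 2473080²) ≈ 5.3404e+06, ∠D ≈ 152.41°
|G| = 23804 / 5.3404e+06 ≈ 0.0044573
Gain = 20 log₁₀(0.0044573) ≈ -47.02 dB
∠G = 69.39° − 152.41° = -83.02°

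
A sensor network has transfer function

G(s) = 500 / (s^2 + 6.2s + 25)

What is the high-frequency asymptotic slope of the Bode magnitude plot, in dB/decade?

-40 dB/decade

Each pole contributes −20 dB/decade at high frequency; each zero contributes +20 dB/decade.
Net: 0 zero(s) − 2 pole(s) → -40 dB/decade.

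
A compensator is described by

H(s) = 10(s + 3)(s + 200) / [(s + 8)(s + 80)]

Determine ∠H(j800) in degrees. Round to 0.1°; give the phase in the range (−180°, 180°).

-8.0°

At s = jω = j800:
zero (s+3): 3 + j800 → |·| = √(3²+800²) = √640009 ≈ 800.01, ∠ = arctan(800/3) ≈ 89.79°
zero (s+200): 200 + j800 → |·| = √(200²+800²) = √680000 ≈ 824.62, ∠ = arctan(800/200) ≈ 75.96°
pole (s+8): 8 + j800 → |·| = √(8²+800²) = √640064 ≈ 800.04, ∠ = arctan(800/8) ≈ 89.43°
pole (s+80): 80 + j800 → |·| = √(80²+800²) = √646400 ≈ 803.99, ∠ = arctan(800/80) ≈ 84.29°
∠H = 165.75° − 173.72° = -7.97°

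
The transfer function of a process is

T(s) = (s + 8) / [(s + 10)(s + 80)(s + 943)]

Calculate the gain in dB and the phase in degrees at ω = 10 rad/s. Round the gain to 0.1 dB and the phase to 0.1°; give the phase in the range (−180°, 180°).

At s = jω = j10:
zero (s+8): 8 + j10 → |·| = √(8²+10²) = √164 ≈ 12.806, ∠ = arctan(10/8) ≈ 51.34°
pole (s+10): 10 + j10 → |·| = √(10²+10²) = √200 ≈ 14.142, ∠ = arctan(10/10) ≈ 45.00°
pole (s+80): 80 + j10 → |·| = √(80²+10²) = √6500 ≈ 80.623, ∠ = arctan(10/80) ≈ 7.13°
pole (s+943): 943 + j10 → |·| = √(943²+10²) = √889349 ≈ 943.05, ∠ = arctan(10/943) ≈ 0.61°
|T| = 1 · 12.806 / 1.0752e+06 ≈ 1.191e-05
Gain = 20 log₁₀(1.191e-05) ≈ -98.48 dB
∠T = 51.34° − 52.74° = -1.40°

-98.5 dB, -1.4°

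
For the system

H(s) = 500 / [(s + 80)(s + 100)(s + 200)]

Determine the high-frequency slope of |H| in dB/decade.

-60 dB/decade

Each pole contributes −20 dB/decade at high frequency; each zero contributes +20 dB/decade.
Net: 0 zero(s) − 3 pole(s) → -60 dB/decade.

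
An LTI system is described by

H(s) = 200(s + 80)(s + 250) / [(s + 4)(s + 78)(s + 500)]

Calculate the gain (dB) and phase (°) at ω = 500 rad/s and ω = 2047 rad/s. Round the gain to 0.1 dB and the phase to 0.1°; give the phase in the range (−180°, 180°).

ω = 500: -10.0 dB, -71.3°; ω = 2047: -20.4 dB, -83.2°

At s = jω = j500:
zero (s+80): 80 + j500 → |·| = √(80²+500²) = √256400 ≈ 506.36, ∠ = arctan(500/80) ≈ 80.91°
zero (s+250): 250 + j500 → |·| = √(250²+500²) = √312500 ≈ 559.02, ∠ = arctan(500/250) ≈ 63.43°
pole (s+4): 4 + j500 → |·| = √(4²+500²) = √250016 ≈ 500.02, ∠ = arctan(500/4) ≈ 89.54°
pole (s+78): 78 + j500 → |·| = √(78²+500²) = √256084 ≈ 506.05, ∠ = arctan(500/78) ≈ 81.13°
pole (s+500): 500 + j500 → |·| = √(500²+500²) = √500000 ≈ 707.11, ∠ = arctan(500/500) ≈ 45.00°
|H| = 200 · 2.8307e+05 / 1.7892e+08 ≈ 0.31642
Gain = 20 log₁₀(0.31642) ≈ -9.99 dB
∠H = 144.34° − 215.67° = -71.33°

At s = jω = j2047:
zero (s+80): 80 + j2047 → |·| = √(80²+2047²) = √4196609 ≈ 2048.6, ∠ = arctan(2047/80) ≈ 87.76°
zero (s+250): 250 + j2047 → |·| = √(250²+2047²) = √4252709 ≈ 2062.2, ∠ = arctan(2047/250) ≈ 83.04°
pole (s+4): 4 + j2047 → |·| = √(4²+2047²) = √4190225 ≈ 2047, ∠ = arctan(2047/4) ≈ 89.89°
pole (s+78): 78 + j2047 → |·| = √(78²+2047²) = √4196293 ≈ 2048.5, ∠ = arctan(2047/78) ≈ 87.82°
pole (s+500): 500 + j2047 → |·| = √(500²+2047²) = √4440209 ≈ 2107.2, ∠ = arctan(2047/500) ≈ 76.27°
|H| = 200 · 4.2246e+06 / 8.8361e+09 ≈ 0.095621
Gain = 20 log₁₀(0.095621) ≈ -20.39 dB
∠H = 170.80° − 253.98° = -83.18°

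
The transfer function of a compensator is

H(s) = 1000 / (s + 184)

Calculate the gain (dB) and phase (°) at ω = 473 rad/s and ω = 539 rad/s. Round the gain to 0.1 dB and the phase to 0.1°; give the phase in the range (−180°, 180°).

Substitute s = j473:
Numerator: 1000 = 1000 + j0
Denominator: (j473) + 184 = 184 + j473
|N| = √(1000² + 0²) ≈ 1000, ∠N ≈ 0.00°
|D| = √(184² + 473²) ≈ 507.53, ∠D ≈ 68.74°
|H| = 1000 / 507.53 ≈ 1.9703
Gain = 20 log₁₀(1.9703) ≈ 5.89 dB
∠H = 0.00° − 68.74° = -68.74°

Substitute s = j539:
Numerator: 1000 = 1000 + j0
Denominator: (j539) + 184 = 184 + j539
|N| = √(1000² + 0²) ≈ 1000, ∠N ≈ 0.00°
|D| = √(184² + 539²) ≈ 569.54, ∠D ≈ 71.15°
|H| = 1000 / 569.54 ≈ 1.7558
Gain = 20 log₁₀(1.7558) ≈ 4.89 dB
∠H = 0.00° − 71.15° = -71.15°

ω = 473: 5.9 dB, -68.7°; ω = 539: 4.9 dB, -71.2°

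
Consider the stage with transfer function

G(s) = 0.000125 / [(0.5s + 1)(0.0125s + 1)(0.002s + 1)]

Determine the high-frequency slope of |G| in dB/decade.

Each pole contributes −20 dB/decade at high frequency; each zero contributes +20 dB/decade.
Net: 0 zero(s) − 3 pole(s) → -60 dB/decade.

-60 dB/decade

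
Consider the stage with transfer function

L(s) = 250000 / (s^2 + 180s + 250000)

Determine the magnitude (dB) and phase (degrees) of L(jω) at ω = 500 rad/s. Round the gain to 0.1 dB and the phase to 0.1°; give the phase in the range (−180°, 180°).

At s = jω = j500:
quadratic: (j500)² + 180·j500 + 250000 = 0 + j90000 → |·| ≈ 90000, ∠ ≈ 90.00°
|L| = 250000 / 90000 ≈ 2.7778
Gain = 20 log₁₀(2.7778) ≈ 8.87 dB
∠L = 0.00° − 90.00° = -90.00°

8.9 dB, -90.0°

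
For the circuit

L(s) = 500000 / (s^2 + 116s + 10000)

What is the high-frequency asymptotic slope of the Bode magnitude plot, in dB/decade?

Each pole contributes −20 dB/decade at high frequency; each zero contributes +20 dB/decade.
Net: 0 zero(s) − 2 pole(s) → -40 dB/decade.

-40 dB/decade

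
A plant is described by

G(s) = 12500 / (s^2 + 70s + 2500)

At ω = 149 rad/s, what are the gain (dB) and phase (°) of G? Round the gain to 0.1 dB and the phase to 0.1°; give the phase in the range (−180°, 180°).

At s = jω = j149:
quadratic: (j149)² + 70·j149 + 2500 = -19701 + j10430 → |·| ≈ 22292, ∠ ≈ 152.10°
|G| = 12500 / 22292 ≈ 0.56074
Gain = 20 log₁₀(0.56074) ≈ -5.02 dB
∠G = 0.00° − 152.10° = -152.10°

-5.0 dB, -152.1°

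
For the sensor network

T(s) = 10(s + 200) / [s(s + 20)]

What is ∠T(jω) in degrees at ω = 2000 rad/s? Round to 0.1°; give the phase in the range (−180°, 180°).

-95.1°

At s = jω = j2000:
zero (s+200): 200 + j2000 → |·| = √(200²+2000²) = √4040000 ≈ 2010, ∠ = arctan(2000/200) ≈ 84.29°
pole (s+20): 20 + j2000 → |·| = √(20²+2000²) = √4000400 ≈ 2000.1, ∠ = arctan(2000/20) ≈ 89.43°
pole at origin: |s| = 2000, ∠ = 90.00° (in denominator)
∠T = 84.29° − 179.43° = -95.14°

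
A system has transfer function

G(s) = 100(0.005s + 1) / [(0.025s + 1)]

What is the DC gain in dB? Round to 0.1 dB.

G(0) = 100 · 1 / 1 = 100
20 log₁₀(100) ≈ 40.00 dB

40.0 dB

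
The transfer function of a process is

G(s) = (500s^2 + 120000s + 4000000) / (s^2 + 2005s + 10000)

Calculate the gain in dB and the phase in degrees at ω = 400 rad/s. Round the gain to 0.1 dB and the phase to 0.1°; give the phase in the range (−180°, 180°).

Substitute s = j400:
Numerator: 500(j400)^2 + 120000(j400) + 4000000 = -76000000 + j48000000
Denominator: (j400)^2 + 2005(j400) + 10000 = -150000 + j802000
|N| = √(76000000² + 48000000²) ≈ 8.9889e+07, ∠N ≈ 147.72°
|D| = √(150000² + 802000²) ≈ 8.1591e+05, ∠D ≈ 100.59°
|G| = 8.9889e+07 / 8.1591e+05 ≈ 110.17
Gain = 20 log₁₀(110.17) ≈ 40.84 dB
∠G = 147.72° − 100.59° = 47.13°

40.8 dB, 47.1°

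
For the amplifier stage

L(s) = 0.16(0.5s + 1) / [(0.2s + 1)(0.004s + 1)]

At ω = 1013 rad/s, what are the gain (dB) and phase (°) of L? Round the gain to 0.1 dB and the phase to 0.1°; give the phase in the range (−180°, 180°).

-20.4 dB, -76.0°

At ω = 1013 rad/s:
zero (1 + j1013·0.5) = 1 + j506.5 → |·| ≈ 506.5, ∠ ≈ 89.89°
pole (1 + j1013·0.2) = 1 + j202.6 → |·| ≈ 202.6, ∠ ≈ 89.72°
pole (1 + j1013·0.004) = 1 + j4.052 → |·| ≈ 4.1736, ∠ ≈ 76.14°
|L| = 0.16 · 506.5 / (202.6 · 4.1736) ≈ 0.095841
Gain = 20 log₁₀(0.095841) ≈ -20.37 dB
∠L = (89.89°) − (89.72° + 76.14°) = -75.97°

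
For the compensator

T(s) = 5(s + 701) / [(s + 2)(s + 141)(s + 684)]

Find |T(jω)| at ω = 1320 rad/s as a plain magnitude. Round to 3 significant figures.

At s = jω = j1320:
zero (s+701): 701 + j1320 → |·| = √(701²+1320²) = √2233801 ≈ 1494.6, ∠ = arctan(1320/701) ≈ 62.03°
pole (s+2): 2 + j1320 → |·| = √(2²+1320²) = √1742404 ≈ 1320, ∠ = arctan(1320/2) ≈ 89.91°
pole (s+141): 141 + j1320 → |·| = √(141²+1320²) = √1762281 ≈ 1327.5, ∠ = arctan(1320/141) ≈ 83.90°
pole (s+684): 684 + j1320 → |·| = √(684²+1320²) = √2210256 ≈ 1486.7, ∠ = arctan(1320/684) ≈ 62.61°
|T| = 5 · 1494.6 / 2.6051e+09 ≈ 2.8686e-06

2.87e-06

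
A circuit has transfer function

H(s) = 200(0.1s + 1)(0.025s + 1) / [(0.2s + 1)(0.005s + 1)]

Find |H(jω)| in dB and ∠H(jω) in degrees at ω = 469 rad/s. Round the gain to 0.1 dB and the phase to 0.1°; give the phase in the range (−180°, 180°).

At ω = 469 rad/s:
zero (1 + j469·0.1) = 1 + j46.9 → |·| ≈ 46.911, ∠ ≈ 88.78°
zero (1 + j469·0.025) = 1 + j11.725 → |·| ≈ 11.768, ∠ ≈ 85.13°
pole (1 + j469·0.2) = 1 + j93.8 → |·| ≈ 93.805, ∠ ≈ 89.39°
pole (1 + j469·0.005) = 1 + j2.345 → |·| ≈ 2.5493, ∠ ≈ 66.90°
|H| = 200 · 46.911 · 11.768 / (93.805 · 2.5493) ≈ 461.7
Gain = 20 log₁₀(461.7) ≈ 53.29 dB
∠H = (88.78° + 85.13°) − (89.39° + 66.90°) = 17.62°

53.3 dB, 17.6°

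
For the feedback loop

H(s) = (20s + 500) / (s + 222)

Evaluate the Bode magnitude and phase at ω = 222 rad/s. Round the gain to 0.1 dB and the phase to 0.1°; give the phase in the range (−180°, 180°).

Substitute s = j222:
Numerator: 20(j222) + 500 = 500 + j4440
Denominator: (j222) + 222 = 222 + j222
|N| = √(500² + 4440²) ≈ 4468.1, ∠N ≈ 83.57°
|D| = √(222² + 222²) ≈ 313.96, ∠D ≈ 45.00°
|H| = 4468.1 / 313.96 ≈ 14.231
Gain = 20 log₁₀(14.231) ≈ 23.06 dB
∠H = 83.57° − 45.00° = 38.57°

23.1 dB, 38.6°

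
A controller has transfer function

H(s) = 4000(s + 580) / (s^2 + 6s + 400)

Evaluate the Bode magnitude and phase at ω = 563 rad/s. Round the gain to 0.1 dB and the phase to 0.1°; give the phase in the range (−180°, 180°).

At s = jω = j563:
zero (s+580): 580 + j563 → |·| = √(580²+563²) = √653369 ≈ 808.31, ∠ = arctan(563/580) ≈ 44.15°
quadratic: (j563)² + 6·j563 + 400 = -316569 + j3378 → |·| ≈ 3.1659e+05, ∠ ≈ 179.39°
|H| = 4000 · 808.31 / 3.1659e+05 ≈ 10.213
Gain = 20 log₁₀(10.213) ≈ 20.18 dB
∠H = 44.15° − 179.39° = -135.24°

20.2 dB, -135.2°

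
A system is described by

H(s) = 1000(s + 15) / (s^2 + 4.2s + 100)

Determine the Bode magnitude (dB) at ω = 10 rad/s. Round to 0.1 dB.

At s = jω = j10:
zero (s+15): 15 + j10 → |·| = √(15²+10²) = √325 ≈ 18.028, ∠ = arctan(10/15) ≈ 33.69°
quadratic: (j10)² + 4.2·j10 + 100 = 0 + j42 → |·| ≈ 42, ∠ ≈ 90.00°
|H| = 1000 · 18.028 / 42 ≈ 429.24
Gain = 20 log₁₀(429.24) ≈ 52.65 dB

52.7 dB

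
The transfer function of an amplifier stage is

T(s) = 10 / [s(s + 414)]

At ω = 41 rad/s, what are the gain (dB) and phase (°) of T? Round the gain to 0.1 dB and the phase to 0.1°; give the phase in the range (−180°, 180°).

At s = jω = j41:
pole (s+414): 414 + j41 → |·| = √(414²+41²) = √173077 ≈ 416.03, ∠ = arctan(41/414) ≈ 5.66°
pole at origin: |s| = 41, ∠ = 90.00° (in denominator)
|T| = 10 / 17057 ≈ 0.00058627
Gain = 20 log₁₀(0.00058627) ≈ -64.64 dB
∠T = 0.00° − 95.66° = -95.66°

-64.6 dB, -95.7°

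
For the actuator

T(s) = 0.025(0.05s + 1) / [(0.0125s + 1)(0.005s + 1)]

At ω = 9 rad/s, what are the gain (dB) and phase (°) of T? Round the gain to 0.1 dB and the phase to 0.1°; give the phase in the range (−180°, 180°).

-31.3 dB, 15.2°

At ω = 9 rad/s:
zero (1 + j9·0.05) = 1 + j0.45 → |·| ≈ 1.0966, ∠ ≈ 24.23°
pole (1 + j9·0.0125) = 1 + j0.1125 → |·| ≈ 1.0063, ∠ ≈ 6.42°
pole (1 + j9·0.005) = 1 + j0.045 → |·| ≈ 1.001, ∠ ≈ 2.58°
|T| = 0.025 · 1.0966 / (1.0063 · 1.001) ≈ 0.027216
Gain = 20 log₁₀(0.027216) ≈ -31.30 dB
∠T = (24.23°) − (6.42° + 2.58°) = 15.23°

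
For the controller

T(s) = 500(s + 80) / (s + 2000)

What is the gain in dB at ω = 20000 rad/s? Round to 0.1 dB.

At s = jω = j20000:
zero (s+80): 80 + j20000 → |·| = √(80²+20000²) = √400006400 ≈ 20000, ∠ = arctan(20000/80) ≈ 89.77°
pole (s+2000): 2000 + j20000 → |·| = √(2000²+20000²) = √404000000 ≈ 20100, ∠ = arctan(20000/2000) ≈ 84.29°
|T| = 500 · 20000 / 20100 ≈ 497.51
Gain = 20 log₁₀(497.51) ≈ 53.94 dB

53.9 dB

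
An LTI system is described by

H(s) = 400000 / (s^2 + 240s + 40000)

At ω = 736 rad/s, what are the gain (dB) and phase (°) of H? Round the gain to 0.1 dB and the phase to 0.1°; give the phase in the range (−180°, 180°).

-2.5 dB, -160.6°

At s = jω = j736:
quadratic: (j736)² + 240·j736 + 40000 = -501696 + j176640 → |·| ≈ 5.3188e+05, ∠ ≈ 160.60°
|H| = 400000 / 5.3188e+05 ≈ 0.75205
Gain = 20 log₁₀(0.75205) ≈ -2.48 dB
∠H = 0.00° − 160.60° = -160.60°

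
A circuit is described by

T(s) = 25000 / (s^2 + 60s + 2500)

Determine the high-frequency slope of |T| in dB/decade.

-40 dB/decade

Each pole contributes −20 dB/decade at high frequency; each zero contributes +20 dB/decade.
Net: 0 zero(s) − 2 pole(s) → -40 dB/decade.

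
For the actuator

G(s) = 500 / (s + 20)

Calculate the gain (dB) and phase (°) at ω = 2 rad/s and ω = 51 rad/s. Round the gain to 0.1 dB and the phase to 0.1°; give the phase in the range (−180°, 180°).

At s = jω = j2:
pole (s+20): 20 + j2 → |·| = √(20²+2²) = √404 ≈ 20.1, ∠ = arctan(2/20) ≈ 5.71°
|G| = 500 / 20.1 ≈ 24.876
Gain = 20 log₁₀(24.876) ≈ 27.92 dB
∠G = 0.00° − 5.71° = -5.71°

At s = jω = j51:
pole (s+20): 20 + j51 → |·| = √(20²+51²) = √3001 ≈ 54.781, ∠ = arctan(51/20) ≈ 68.59°
|G| = 500 / 54.781 ≈ 9.1273
Gain = 20 log₁₀(9.1273) ≈ 19.21 dB
∠G = 0.00° − 68.59° = -68.59°

ω = 2: 27.9 dB, -5.7°; ω = 51: 19.2 dB, -68.6°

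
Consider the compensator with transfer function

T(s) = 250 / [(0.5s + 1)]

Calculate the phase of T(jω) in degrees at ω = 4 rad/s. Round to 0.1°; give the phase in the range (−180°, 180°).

-63.4°

At ω = 4 rad/s:
pole (1 + j4·0.5) = 1 + j2 → |·| ≈ 2.2361, ∠ ≈ 63.43°
∠T = (0°) − (63.43°) = -63.43°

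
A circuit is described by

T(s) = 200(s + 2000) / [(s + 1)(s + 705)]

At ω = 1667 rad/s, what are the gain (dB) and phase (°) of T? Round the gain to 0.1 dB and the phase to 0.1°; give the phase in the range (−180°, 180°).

At s = jω = j1667:
zero (s+2000): 2000 + j1667 → |·| = √(2000²+1667²) = √6778889 ≈ 2603.6, ∠ = arctan(1667/2000) ≈ 39.81°
pole (s+1): 1 + j1667 → |·| = √(1²+1667²) = √2778890 ≈ 1667, ∠ = arctan(1667/1) ≈ 89.97°
pole (s+705): 705 + j1667 → |·| = √(705²+1667²) = √3275914 ≈ 1809.9, ∠ = arctan(1667/705) ≈ 67.08°
|T| = 200 · 2603.6 / 3.0171e+06 ≈ 0.17259
Gain = 20 log₁₀(0.17259) ≈ -15.26 dB
∠T = 39.81° − 157.05° = -117.24°

-15.3 dB, -117.2°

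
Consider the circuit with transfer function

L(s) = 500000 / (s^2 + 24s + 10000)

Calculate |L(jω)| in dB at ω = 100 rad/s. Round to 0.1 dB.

46.4 dB

At s = jω = j100:
quadratic: (j100)² + 24·j100 + 10000 = 0 + j2400 → |·| ≈ 2400, ∠ ≈ 90.00°
|L| = 500000 / 2400 ≈ 208.33
Gain = 20 log₁₀(208.33) ≈ 46.38 dB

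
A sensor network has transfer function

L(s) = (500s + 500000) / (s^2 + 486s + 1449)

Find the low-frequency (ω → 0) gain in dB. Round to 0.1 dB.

L(0) = 500000 / 1449 ≈ 345.07
20 log₁₀(345.07) ≈ 50.76 dB

50.8 dB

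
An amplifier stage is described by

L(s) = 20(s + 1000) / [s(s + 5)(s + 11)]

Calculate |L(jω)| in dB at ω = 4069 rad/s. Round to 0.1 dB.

At s = jω = j4069:
zero (s+1000): 1000 + j4069 → |·| = √(1000²+4069²) = √17556761 ≈ 4190.1, ∠ = arctan(4069/1000) ≈ 76.19°
pole (s+5): 5 + j4069 → |·| = √(5²+4069²) = √16556786 ≈ 4069, ∠ = arctan(4069/5) ≈ 89.93°
pole (s+11): 11 + j4069 → |·| = √(11²+4069²) = √16556882 ≈ 4069, ∠ = arctan(4069/11) ≈ 89.85°
pole at origin: |s| = 4069, ∠ = 90.00° (in denominator)
|L| = 20 · 4190.1 / 6.7369e+10 ≈ 1.2439e-06
Gain = 20 log₁₀(1.2439e-06) ≈ -118.10 dB

-118.1 dB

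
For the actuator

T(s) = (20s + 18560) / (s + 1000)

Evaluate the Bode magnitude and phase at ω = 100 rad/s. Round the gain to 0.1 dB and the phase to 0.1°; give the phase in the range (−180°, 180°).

Substitute s = j100:
Numerator: 20(j100) + 18560 = 18560 + j2000
Denominator: (j100) + 1000 = 1000 + j100
|N| = √(18560² + 2000²) ≈ 18667, ∠N ≈ 6.15°
|D| = √(1000² + 100²) ≈ 1005, ∠D ≈ 5.71°
|T| = 18667 / 1005 ≈ 18.574
Gain = 20 log₁₀(18.574) ≈ 25.38 dB
∠T = 6.15° − 5.71° = 0.44°

25.4 dB, 0.4°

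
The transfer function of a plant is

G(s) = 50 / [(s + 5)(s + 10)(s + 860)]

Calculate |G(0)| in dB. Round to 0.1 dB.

-58.7 dB

G(0) = 50 / (5·10·860) ≈ 0.0011628
20 log₁₀(0.0011628) ≈ -58.69 dB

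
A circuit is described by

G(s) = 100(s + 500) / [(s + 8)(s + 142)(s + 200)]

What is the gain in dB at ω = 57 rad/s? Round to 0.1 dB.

-31.2 dB

At s = jω = j57:
zero (s+500): 500 + j57 → |·| = √(500²+57²) = √253249 ≈ 503.24, ∠ = arctan(57/500) ≈ 6.50°
pole (s+8): 8 + j57 → |·| = √(8²+57²) = √3313 ≈ 57.559, ∠ = arctan(57/8) ≈ 82.01°
pole (s+142): 142 + j57 → |·| = √(142²+57²) = √23413 ≈ 153.01, ∠ = arctan(57/142) ≈ 21.87°
pole (s+200): 200 + j57 → |·| = √(200²+57²) = √43249 ≈ 207.96, ∠ = arctan(57/200) ≈ 15.91°
|G| = 100 · 503.24 / 1.8315e+06 ≈ 0.027477
Gain = 20 log₁₀(0.027477) ≈ -31.22 dB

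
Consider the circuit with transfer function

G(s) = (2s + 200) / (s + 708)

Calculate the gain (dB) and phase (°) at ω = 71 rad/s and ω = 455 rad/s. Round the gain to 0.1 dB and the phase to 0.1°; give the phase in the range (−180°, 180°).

Substitute s = j71:
Numerator: 2(j71) + 200 = 200 + j142
Denominator: (j71) + 708 = 708 + j71
|N| = √(200² + 142²) ≈ 245.28, ∠N ≈ 35.37°
|D| = √(708² + 71²) ≈ 711.55, ∠D ≈ 5.73°
|G| = 245.28 / 711.55 ≈ 0.34471
Gain = 20 log₁₀(0.34471) ≈ -9.25 dB
∠G = 35.37° − 5.73° = 29.64°

Substitute s = j455:
Numerator: 2(j455) + 200 = 200 + j910
Denominator: (j455) + 708 = 708 + j455
|N| = √(200² + 910²) ≈ 931.72, ∠N ≈ 77.60°
|D| = √(708² + 455²) ≈ 841.6, ∠D ≈ 32.73°
|G| = 931.72 / 841.6 ≈ 1.1071
Gain = 20 log₁₀(1.1071) ≈ 0.88 dB
∠G = 77.60° − 32.73° = 44.87°

ω = 71: -9.3 dB, 29.6°; ω = 455: 0.9 dB, 44.9°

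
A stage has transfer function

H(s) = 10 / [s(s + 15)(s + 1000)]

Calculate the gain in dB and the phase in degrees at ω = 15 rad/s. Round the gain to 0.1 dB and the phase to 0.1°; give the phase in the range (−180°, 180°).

At s = jω = j15:
pole (s+15): 15 + j15 → |·| = √(15²+15²) = √450 ≈ 21.213, ∠ = arctan(15/15) ≈ 45.00°
pole (s+1000): 1000 + j15 → |·| = √(1000²+15²) = √1000225 ≈ 1000.1, ∠ = arctan(15/1000) ≈ 0.86°
pole at origin: |s| = 15, ∠ = 90.00° (in denominator)
|H| = 10 / 3.1823e+05 ≈ 3.1424e-05
Gain = 20 log₁₀(3.1424e-05) ≈ -90.05 dB
∠H = 0.00° − 135.86° = -135.86°

-90.1 dB, -135.9°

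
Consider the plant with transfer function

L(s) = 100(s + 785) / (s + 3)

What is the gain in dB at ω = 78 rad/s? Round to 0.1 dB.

60.1 dB

At s = jω = j78:
zero (s+785): 785 + j78 → |·| = √(785²+78²) = √622309 ≈ 788.87, ∠ = arctan(78/785) ≈ 5.67°
pole (s+3): 3 + j78 → |·| = √(3²+78²) = √6093 ≈ 78.058, ∠ = arctan(78/3) ≈ 87.80°
|L| = 100 · 788.87 / 78.058 ≈ 1010.6
Gain = 20 log₁₀(1010.6) ≈ 60.09 dB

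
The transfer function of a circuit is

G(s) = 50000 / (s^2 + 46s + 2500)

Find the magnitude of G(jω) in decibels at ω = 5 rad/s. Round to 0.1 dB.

At s = jω = j5:
quadratic: (j5)² + 46·j5 + 2500 = 2475 + j230 → |·| ≈ 2485.7, ∠ ≈ 5.31°
|G| = 50000 / 2485.7 ≈ 20.115
Gain = 20 log₁₀(20.115) ≈ 26.07 dB

26.1 dB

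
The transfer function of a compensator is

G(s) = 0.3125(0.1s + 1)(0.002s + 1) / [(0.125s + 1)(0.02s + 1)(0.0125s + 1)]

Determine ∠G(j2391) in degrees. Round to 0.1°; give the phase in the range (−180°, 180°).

-98.7°

At ω = 2391 rad/s:
zero (1 + j2391·0.1) = 1 + j239.1 → |·| ≈ 239.1, ∠ ≈ 89.76°
zero (1 + j2391·0.002) = 1 + j4.782 → |·| ≈ 4.8854, ∠ ≈ 78.19°
pole (1 + j2391·0.125) = 1 + j298.875 → |·| ≈ 298.88, ∠ ≈ 89.81°
pole (1 + j2391·0.02) = 1 + j47.82 → |·| ≈ 47.83, ∠ ≈ 88.80°
pole (1 + j2391·0.0125) = 1 + j29.8875 → |·| ≈ 29.904, ∠ ≈ 88.08°
∠G = (89.76° + 78.19°) − (89.81° + 88.80° + 88.08°) = -98.74°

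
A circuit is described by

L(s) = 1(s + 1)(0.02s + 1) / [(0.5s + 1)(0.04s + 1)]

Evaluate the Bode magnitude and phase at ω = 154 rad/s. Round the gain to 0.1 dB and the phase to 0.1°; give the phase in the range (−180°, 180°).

0.3 dB, -8.4°

At ω = 154 rad/s:
zero (1 + j154·1) = 1 + j154 → |·| ≈ 154, ∠ ≈ 89.63°
zero (1 + j154·0.02) = 1 + j3.08 → |·| ≈ 3.2383, ∠ ≈ 72.01°
pole (1 + j154·0.5) = 1 + j77 → |·| ≈ 77.006, ∠ ≈ 89.26°
pole (1 + j154·0.04) = 1 + j6.16 → |·| ≈ 6.2406, ∠ ≈ 80.78°
|L| = 1 · 154 · 3.2383 / (77.006 · 6.2406) ≈ 1.0377
Gain = 20 log₁₀(1.0377) ≈ 0.32 dB
∠L = (89.63° + 72.01°) − (89.26° + 80.78°) = -8.40°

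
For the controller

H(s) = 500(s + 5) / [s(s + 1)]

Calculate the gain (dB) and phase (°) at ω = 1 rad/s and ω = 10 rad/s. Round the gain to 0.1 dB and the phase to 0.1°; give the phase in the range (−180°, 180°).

ω = 1: 65.1 dB, -123.7°; ω = 10: 34.9 dB, -110.9°

At s = jω = j1:
zero (s+5): 5 + j1 → |·| = √(5²+1²) = √26 ≈ 5.099, ∠ = arctan(1/5) ≈ 11.31°
pole (s+1): 1 + j1 → |·| = √(1²+1²) = √2 ≈ 1.4142, ∠ = arctan(1/1) ≈ 45.00°
pole at origin: |s| = 1, ∠ = 90.00° (in denominator)
|H| = 500 · 5.099 / 1.4142 ≈ 1802.8
Gain = 20 log₁₀(1802.8) ≈ 65.12 dB
∠H = 11.31° − 135.00° = -123.69°

At s = jω = j10:
zero (s+5): 5 + j10 → |·| = √(5²+10²) = √125 ≈ 11.18, ∠ = arctan(10/5) ≈ 63.43°
pole (s+1): 1 + j10 → |·| = √(1²+10²) = √101 ≈ 10.05, ∠ = arctan(10/1) ≈ 84.29°
pole at origin: |s| = 10, ∠ = 90.00° (in denominator)
|H| = 500 · 11.18 / 100.5 ≈ 55.622
Gain = 20 log₁₀(55.622) ≈ 34.90 dB
∠H = 63.43° − 174.29° = -110.86°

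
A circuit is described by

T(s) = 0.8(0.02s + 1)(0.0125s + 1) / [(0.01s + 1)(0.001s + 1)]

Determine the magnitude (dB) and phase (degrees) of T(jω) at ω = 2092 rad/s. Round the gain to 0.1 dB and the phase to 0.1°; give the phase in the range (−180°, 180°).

25.1 dB, 24.7°

At ω = 2092 rad/s:
zero (1 + j2092·0.02) = 1 + j41.84 → |·| ≈ 41.852, ∠ ≈ 88.63°
zero (1 + j2092·0.0125) = 1 + j26.15 → |·| ≈ 26.169, ∠ ≈ 87.81°
pole (1 + j2092·0.01) = 1 + j20.92 → |·| ≈ 20.944, ∠ ≈ 87.26°
pole (1 + j2092·0.001) = 1 + j2.092 → |·| ≈ 2.3187, ∠ ≈ 64.45°
|T| = 0.8 · 41.852 · 26.169 / (20.944 · 2.3187) ≈ 18.042
Gain = 20 log₁₀(18.042) ≈ 25.13 dB
∠T = (88.63° + 87.81°) − (87.26° + 64.45°) = 24.73°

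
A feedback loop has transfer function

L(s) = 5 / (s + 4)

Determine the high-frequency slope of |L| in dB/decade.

Each pole contributes −20 dB/decade at high frequency; each zero contributes +20 dB/decade.
Net: 0 zero(s) − 1 pole(s) → -20 dB/decade.

-20 dB/decade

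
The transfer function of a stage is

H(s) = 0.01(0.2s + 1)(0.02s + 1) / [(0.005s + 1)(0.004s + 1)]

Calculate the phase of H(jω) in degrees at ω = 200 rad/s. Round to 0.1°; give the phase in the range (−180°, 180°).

At ω = 200 rad/s:
zero (1 + j200·0.2) = 1 + j40 → |·| ≈ 40.012, ∠ ≈ 88.57°
zero (1 + j200·0.02) = 1 + j4 → |·| ≈ 4.1231, ∠ ≈ 75.96°
pole (1 + j200·0.005) = 1 + j1 → |·| ≈ 1.4142, ∠ ≈ 45.00°
pole (1 + j200·0.004) = 1 + j0.8 → |·| ≈ 1.2806, ∠ ≈ 38.66°
∠H = (88.57° + 75.96°) − (45.00° + 38.66°) = 80.87°

80.9°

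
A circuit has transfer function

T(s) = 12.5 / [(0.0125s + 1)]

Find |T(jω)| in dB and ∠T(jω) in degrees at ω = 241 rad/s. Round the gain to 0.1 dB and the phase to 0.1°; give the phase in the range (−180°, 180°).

At ω = 241 rad/s:
pole (1 + j241·0.0125) = 1 + j3.0125 → |·| ≈ 3.1741, ∠ ≈ 71.64°
|T| = 12.5 · 1 / (3.1741) ≈ 3.9381
Gain = 20 log₁₀(3.9381) ≈ 11.91 dB
∠T = (0°) − (71.64°) = -71.64°

11.9 dB, -71.6°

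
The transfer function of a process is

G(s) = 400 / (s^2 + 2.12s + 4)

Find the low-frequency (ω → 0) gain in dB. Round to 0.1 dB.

40.0 dB

G(0) = 400 / 4 = 100
20 log₁₀(100) ≈ 40.00 dB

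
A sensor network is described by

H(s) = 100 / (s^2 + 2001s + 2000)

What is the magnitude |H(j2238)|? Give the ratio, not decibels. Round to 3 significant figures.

Substitute s = j2238:
Numerator: 100 = 100 + j0
Denominator: (j2238)^2 + 2001(j2238) + 2000 = -5006644 + j4478238
|N| = √(100² + 0²) ≈ 100, ∠N ≈ 0.00°
|D| = √(5006644² + 4478238²) ≈ 6.7172e+06, ∠D ≈ 138.19°
|H| = 100 / 6.7172e+06 ≈ 1.4887e-05

1.49e-05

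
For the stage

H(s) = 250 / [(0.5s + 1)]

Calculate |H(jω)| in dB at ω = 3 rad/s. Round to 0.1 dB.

At ω = 3 rad/s:
pole (1 + j3·0.5) = 1 + j1.5 → |·| ≈ 1.8028, ∠ ≈ 56.31°
|H| = 250 · 1 / (1.8028) ≈ 138.67
Gain = 20 log₁₀(138.67) ≈ 42.84 dB

42.8 dB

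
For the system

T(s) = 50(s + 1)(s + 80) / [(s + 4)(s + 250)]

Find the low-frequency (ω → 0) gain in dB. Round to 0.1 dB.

T(0) = 50·1·80 / (4·250) = 4
20 log₁₀(4) ≈ 12.04 dB

12.0 dB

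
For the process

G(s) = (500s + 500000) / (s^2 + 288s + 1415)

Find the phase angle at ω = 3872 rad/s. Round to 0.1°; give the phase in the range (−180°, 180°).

-100.2°

Substitute s = j3872:
Numerator: 500(j3872) + 500000 = 500000 + j1936000
Denominator: (j3872)^2 + 288(j3872) + 1415 = -14990969 + j1115136
|N| = √(500000² + 1936000²) ≈ 1.9995e+06, ∠N ≈ 75.52°
|D| = √(14990969² + 1115136²) ≈ 1.5032e+07, ∠D ≈ 175.75°
∠G = 75.52° − 175.75° = -100.23°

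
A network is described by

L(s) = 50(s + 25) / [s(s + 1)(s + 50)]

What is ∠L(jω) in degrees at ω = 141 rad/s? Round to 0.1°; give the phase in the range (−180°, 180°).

At s = jω = j141:
zero (s+25): 25 + j141 → |·| = √(25²+141²) = √20506 ≈ 143.2, ∠ = arctan(141/25) ≈ 79.95°
pole (s+1): 1 + j141 → |·| = √(1²+141²) = √19882 ≈ 141, ∠ = arctan(141/1) ≈ 89.59°
pole (s+50): 50 + j141 → |·| = √(50²+141²) = √22381 ≈ 149.6, ∠ = arctan(141/50) ≈ 70.47°
pole at origin: |s| = 141, ∠ = 90.00° (in denominator)
∠L = 79.95° − 250.06° = -170.11°

-170.1°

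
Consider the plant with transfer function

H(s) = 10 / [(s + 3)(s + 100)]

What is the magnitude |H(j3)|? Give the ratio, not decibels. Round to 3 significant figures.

At s = jω = j3:
pole (s+3): 3 + j3 → |·| = √(3²+3²) = √18 ≈ 4.2426, ∠ = arctan(3/3) ≈ 45.00°
pole (s+100): 100 + j3 → |·| = √(100²+3²) = √10009 ≈ 100.04, ∠ = arctan(3/100) ≈ 1.72°
|H| = 10 / 424.43 ≈ 0.023561

0.0236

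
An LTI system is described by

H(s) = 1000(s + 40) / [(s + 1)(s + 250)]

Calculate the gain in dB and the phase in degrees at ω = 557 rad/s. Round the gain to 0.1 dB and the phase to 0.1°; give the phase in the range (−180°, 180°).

4.3 dB, -69.8°

At s = jω = j557:
zero (s+40): 40 + j557 → |·| = √(40²+557²) = √311849 ≈ 558.43, ∠ = arctan(557/40) ≈ 85.89°
pole (s+1): 1 + j557 → |·| = √(1²+557²) = √310250 ≈ 557, ∠ = arctan(557/1) ≈ 89.90°
pole (s+250): 250 + j557 → |·| = √(250²+557²) = √372749 ≈ 610.53, ∠ = arctan(557/250) ≈ 65.83°
|H| = 1000 · 558.43 / 3.4007e+05 ≈ 1.6421
Gain = 20 log₁₀(1.6421) ≈ 4.31 dB
∠H = 85.89° − 155.73° = -69.84°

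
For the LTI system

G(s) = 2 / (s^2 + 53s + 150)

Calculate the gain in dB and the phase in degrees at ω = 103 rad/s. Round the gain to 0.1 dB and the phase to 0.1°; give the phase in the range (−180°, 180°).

Substitute s = j103:
Numerator: 2 = 2 + j0
Denominator: (j103)^2 + 53(j103) + 150 = -10459 + j5459
|N| = √(2² + 0²) ≈ 2, ∠N ≈ 0.00°
|D| = √(10459² + 5459²) ≈ 11798, ∠D ≈ 152.44°
|G| = 2 / 11798 ≈ 0.00016952
Gain = 20 log₁₀(0.00016952) ≈ -75.42 dB
∠G = 0.00° − 152.44° = -152.44°

-75.4 dB, -152.4°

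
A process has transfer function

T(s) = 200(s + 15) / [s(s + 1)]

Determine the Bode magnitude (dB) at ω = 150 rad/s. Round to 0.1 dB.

At s = jω = j150:
zero (s+15): 15 + j150 → |·| = √(15²+150²) = √22725 ≈ 150.75, ∠ = arctan(150/15) ≈ 84.29°
pole (s+1): 1 + j150 → |·| = √(1²+150²) = √22501 ≈ 150, ∠ = arctan(150/1) ≈ 89.62°
pole at origin: |s| = 150, ∠ = 90.00° (in denominator)
|T| = 200 · 150.75 / 22500 ≈ 1.34
Gain = 20 log₁₀(1.34) ≈ 2.54 dB

2.5 dB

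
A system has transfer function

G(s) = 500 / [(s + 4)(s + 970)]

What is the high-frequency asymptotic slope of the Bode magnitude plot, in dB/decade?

-40 dB/decade

Each pole contributes −20 dB/decade at high frequency; each zero contributes +20 dB/decade.
Net: 0 zero(s) − 2 pole(s) → -40 dB/decade.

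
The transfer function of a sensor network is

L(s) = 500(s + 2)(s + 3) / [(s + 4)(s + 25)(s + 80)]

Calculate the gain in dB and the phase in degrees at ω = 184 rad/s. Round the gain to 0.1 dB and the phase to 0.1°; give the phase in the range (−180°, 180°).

At s = jω = j184:
zero (s+2): 2 + j184 → |·| = √(2²+184²) = √33860 ≈ 184.01, ∠ = arctan(184/2) ≈ 89.38°
zero (s+3): 3 + j184 → |·| = √(3²+184²) = √33865 ≈ 184.02, ∠ = arctan(184/3) ≈ 89.07°
pole (s+4): 4 + j184 → |·| = √(4²+184²) = √33872 ≈ 184.04, ∠ = arctan(184/4) ≈ 88.75°
pole (s+25): 25 + j184 → |·| = √(25²+184²) = √34481 ≈ 185.69, ∠ = arctan(184/25) ≈ 82.26°
pole (s+80): 80 + j184 → |·| = √(80²+184²) = √40256 ≈ 200.64, ∠ = arctan(184/80) ≈ 66.50°
|L| = 500 · 33862 / 6.8567e+06 ≈ 2.4693
Gain = 20 log₁₀(2.4693) ≈ 7.85 dB
∠L = 178.45° − 237.51° = -59.06°

7.9 dB, -59.1°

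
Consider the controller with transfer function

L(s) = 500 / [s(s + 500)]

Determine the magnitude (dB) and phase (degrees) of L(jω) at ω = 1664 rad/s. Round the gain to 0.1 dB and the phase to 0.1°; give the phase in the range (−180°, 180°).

At s = jω = j1664:
pole (s+500): 500 + j1664 → |·| = √(500²+1664²) = √3018896 ≈ 1737.5, ∠ = arctan(1664/500) ≈ 73.28°
pole at origin: |s| = 1664, ∠ = 90.00° (in denominator)
|L| = 500 / 2.8912e+06 ≈ 0.00017294
Gain = 20 log₁₀(0.00017294) ≈ -75.24 dB
∠L = 0.00° − 163.28° = -163.28°

-75.2 dB, -163.3°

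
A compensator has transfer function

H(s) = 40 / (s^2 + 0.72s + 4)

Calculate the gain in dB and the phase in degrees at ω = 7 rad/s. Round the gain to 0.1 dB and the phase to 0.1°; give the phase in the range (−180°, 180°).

At s = jω = j7:
quadratic: (j7)² + 0.72·j7 + 4 = -45 + j5.04 → |·| ≈ 45.281, ∠ ≈ 173.61°
|H| = 40 / 45.281 ≈ 0.88337
Gain = 20 log₁₀(0.88337) ≈ -1.08 dB
∠H = 0.00° − 173.61° = -173.61°

-1.1 dB, -173.6°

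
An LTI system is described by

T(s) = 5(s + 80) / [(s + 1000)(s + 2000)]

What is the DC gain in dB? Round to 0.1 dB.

T(0) = 5·80 / (1000·2000) = 0.0002
20 log₁₀(0.0002) ≈ -73.98 dB

-74.0 dB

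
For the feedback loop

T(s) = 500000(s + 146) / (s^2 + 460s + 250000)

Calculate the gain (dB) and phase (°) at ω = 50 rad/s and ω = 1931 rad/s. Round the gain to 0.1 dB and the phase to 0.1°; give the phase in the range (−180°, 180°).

ω = 50: 49.8 dB, 13.6°; ω = 1931: 48.6 dB, -80.0°

At s = jω = j50:
zero (s+146): 146 + j50 → |·| = √(146²+50²) = √23816 ≈ 154.32, ∠ = arctan(50/146) ≈ 18.90°
quadratic: (j50)² + 460·j50 + 250000 = 247500 + j23000 → |·| ≈ 2.4857e+05, ∠ ≈ 5.31°
|T| = 500000 · 154.32 / 2.4857e+05 ≈ 310.42
Gain = 20 log₁₀(310.42) ≈ 49.84 dB
∠T = 18.90° − 5.31° = 13.59°

At s = jω = j1931:
zero (s+146): 146 + j1931 → |·| = √(146²+1931²) = √3750077 ≈ 1936.5, ∠ = arctan(1931/146) ≈ 85.68°
quadratic: (j1931)² + 460·j1931 + 250000 = -3478761 + j888260 → |·| ≈ 3.5904e+06, ∠ ≈ 165.68°
|T| = 500000 · 1936.5 / 3.5904e+06 ≈ 269.68
Gain = 20 log₁₀(269.68) ≈ 48.62 dB
∠T = 85.68° − 165.68° = -80.00°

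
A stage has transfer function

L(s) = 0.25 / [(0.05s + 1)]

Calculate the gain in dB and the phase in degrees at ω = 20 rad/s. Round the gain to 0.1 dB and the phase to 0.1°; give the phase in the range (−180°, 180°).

At ω = 20 rad/s:
pole (1 + j20·0.05) = 1 + j1 → |·| ≈ 1.4142, ∠ ≈ 45.00°
|L| = 0.25 · 1 / (1.4142) ≈ 0.17678
Gain = 20 log₁₀(0.17678) ≈ -15.05 dB
∠L = (0°) − (45.00°) = -45.00°

-15.1 dB, -45.0°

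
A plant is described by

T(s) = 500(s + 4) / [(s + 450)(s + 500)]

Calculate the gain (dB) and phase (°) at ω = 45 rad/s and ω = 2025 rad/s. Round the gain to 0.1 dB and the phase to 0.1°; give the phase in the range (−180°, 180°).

ω = 45: -20.0 dB, 74.1°; ω = 2025: -12.6 dB, -63.7°

At s = jω = j45:
zero (s+4): 4 + j45 → |·| = √(4²+45²) = √2041 ≈ 45.177, ∠ = arctan(45/4) ≈ 84.92°
pole (s+450): 450 + j45 → |·| = √(450²+45²) = √204525 ≈ 452.24, ∠ = arctan(45/450) ≈ 5.71°
pole (s+500): 500 + j45 → |·| = √(500²+45²) = √252025 ≈ 502.02, ∠ = arctan(45/500) ≈ 5.14°
|T| = 500 · 45.177 / 2.2703e+05 ≈ 0.099496
Gain = 20 log₁₀(0.099496) ≈ -20.04 dB
∠T = 84.92° − 10.85° = 74.07°

At s = jω = j2025:
zero (s+4): 4 + j2025 → |·| = √(4²+2025²) = √4100641 ≈ 2025, ∠ = arctan(2025/4) ≈ 89.89°
pole (s+450): 450 + j2025 → |·| = √(450²+2025²) = √4303125 ≈ 2074.4, ∠ = arctan(2025/450) ≈ 77.47°
pole (s+500): 500 + j2025 → |·| = √(500²+2025²) = √4350625 ≈ 2085.8, ∠ = arctan(2025/500) ≈ 76.13°
|T| = 500 · 2025 / 4.3268e+06 ≈ 0.23401
Gain = 20 log₁₀(0.23401) ≈ -12.62 dB
∠T = 89.89° − 153.60° = -63.71°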